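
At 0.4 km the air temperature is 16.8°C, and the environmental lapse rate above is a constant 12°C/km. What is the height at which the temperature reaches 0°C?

Height above start = (16.8 − 0) / 12 = 1.4 km
Altitude = 400 m + 1400 m = 1800 m

1.8 km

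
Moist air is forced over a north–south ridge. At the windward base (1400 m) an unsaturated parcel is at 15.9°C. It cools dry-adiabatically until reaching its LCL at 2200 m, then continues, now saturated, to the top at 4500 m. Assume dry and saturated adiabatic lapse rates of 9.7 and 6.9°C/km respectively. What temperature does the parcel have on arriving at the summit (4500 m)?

From 1400 m to 2200 m (dry): cools by 9.7 × 0.8 = 7.76°C, giving 8.14°C.
From 2200 m to 4500 m (saturated): cools by 6.9 × 2.3 = 15.87°C, giving -7.73°C.

-7.73°C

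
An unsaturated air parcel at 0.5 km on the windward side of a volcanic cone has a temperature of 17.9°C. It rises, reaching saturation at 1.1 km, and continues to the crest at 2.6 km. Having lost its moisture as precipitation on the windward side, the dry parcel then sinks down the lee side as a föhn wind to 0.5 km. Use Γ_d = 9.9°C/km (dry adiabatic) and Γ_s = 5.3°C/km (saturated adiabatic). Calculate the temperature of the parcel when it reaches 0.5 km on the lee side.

Dry to 1100 m: -9.9 × 0.6 km = -5.94°C, so T = 11.96°C.
Saturated to 2600 m: -5.3 × 1.5 km = -7.95°C, so T = 4.01°C.
Dry descent to 500 m: +9.9 × 2.1 km = +20.79°C, so T = 24.8°C.

24.8°C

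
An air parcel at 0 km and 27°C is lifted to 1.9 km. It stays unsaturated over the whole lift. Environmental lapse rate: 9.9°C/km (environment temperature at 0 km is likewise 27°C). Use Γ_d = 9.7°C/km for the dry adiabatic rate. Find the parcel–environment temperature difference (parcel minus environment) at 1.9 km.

Parcel:
  From 0 m to 1900 m (dry): cools by 9.7 × 1.9 = 18.43°C, giving 8.57°C.
Environment:
  From 0 m to 1900 m (environment): cools by 9.9 × 1.9 = 18.81°C, giving 8.19°C.
T_parcel − T_env = 8.57 − 8.19 = +0.38°C

+0.38°C (parcel warmer than environment)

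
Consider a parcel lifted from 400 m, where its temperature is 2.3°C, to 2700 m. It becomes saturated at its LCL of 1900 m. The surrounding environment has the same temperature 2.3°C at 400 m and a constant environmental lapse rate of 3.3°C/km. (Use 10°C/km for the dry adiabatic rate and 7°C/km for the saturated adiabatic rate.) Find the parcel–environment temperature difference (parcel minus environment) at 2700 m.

-13.01°C (parcel cooler than environment)

Parcel:
  Dry to 1900 m: -10 × 1.5 km = -15°C, so T = -12.7°C.
  Saturated to 2700 m: -7 × 0.8 km = -5.6°C, so T = -18.3°C.
Environment:
  Environment to 2700 m: -3.3 × 2.3 km = -7.59°C, so T = -5.29°C.
T_parcel − T_env = -18.3 − (-5.29) = -13.01°C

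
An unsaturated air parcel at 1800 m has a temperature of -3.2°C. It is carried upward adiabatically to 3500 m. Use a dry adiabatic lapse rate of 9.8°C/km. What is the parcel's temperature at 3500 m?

Dry adiabatic to 3500 m: -9.8 × 1.7 km = -16.66°C, so T = -19.86°C.

-19.86°C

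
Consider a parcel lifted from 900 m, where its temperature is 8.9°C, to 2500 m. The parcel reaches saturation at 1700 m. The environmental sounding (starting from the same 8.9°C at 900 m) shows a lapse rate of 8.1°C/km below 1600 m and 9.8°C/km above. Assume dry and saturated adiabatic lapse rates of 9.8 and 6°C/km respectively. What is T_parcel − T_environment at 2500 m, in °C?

Parcel:
  From 900 m to 1700 m (dry): cools by 9.8 × 0.8 = 7.84°C, giving 1.06°C.
  From 1700 m to 2500 m (saturated): cools by 6 × 0.8 = 4.8°C, giving -3.74°C.
Environment:
  From 900 m to 1600 m (environment, lower layer): cools by 8.1 × 0.7 = 5.67°C, giving 3.23°C.
  From 1600 m to 2500 m (environment, upper layer): cools by 9.8 × 0.9 = 8.82°C, giving -5.59°C.
T_parcel − T_env = -3.74 − (-5.59) = +1.85°C

+1.85°C (parcel warmer than environment)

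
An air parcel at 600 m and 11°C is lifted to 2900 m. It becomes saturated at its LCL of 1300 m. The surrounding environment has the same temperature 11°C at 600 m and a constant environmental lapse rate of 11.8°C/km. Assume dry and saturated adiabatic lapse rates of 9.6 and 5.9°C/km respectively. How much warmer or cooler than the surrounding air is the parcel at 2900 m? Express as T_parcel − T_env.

+10.98°C (parcel warmer than environment)

Parcel:
  600 → 1300 m (dry, 9.6°C/km): ΔT = -9.6 × 0.7 = -6.72°C → T = 4.28°C
  1300 → 2900 m (saturated, 5.9°C/km): ΔT = -5.9 × 1.6 = -9.44°C → T = -5.16°C
Environment:
  600 → 2900 m (environment, 11.8°C/km): ΔT = -11.8 × 2.3 = -27.14°C → T = -16.14°C
T_parcel − T_env = -5.16 − (-16.14) = +10.98°C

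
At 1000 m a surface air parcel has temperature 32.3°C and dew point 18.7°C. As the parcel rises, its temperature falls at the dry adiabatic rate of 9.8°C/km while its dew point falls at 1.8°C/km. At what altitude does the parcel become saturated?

2700 m

T and T_d converge at 9.8 − 1.8 = 8°C per km
Height above start = (32.3 − 18.7) / 8 = 1.7 km
LCL altitude = 1000 m + 1700 m = 2700 m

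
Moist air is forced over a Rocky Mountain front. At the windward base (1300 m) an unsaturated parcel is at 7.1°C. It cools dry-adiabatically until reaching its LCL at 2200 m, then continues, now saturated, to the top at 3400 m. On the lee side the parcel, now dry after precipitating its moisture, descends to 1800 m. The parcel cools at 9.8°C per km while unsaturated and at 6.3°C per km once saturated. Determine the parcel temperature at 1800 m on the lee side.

From 1300 m to 2200 m (dry): cools by 9.8 × 0.9 = 8.82°C, giving -1.72°C.
From 2200 m to 3400 m (saturated): cools by 6.3 × 1.2 = 7.56°C, giving -9.28°C.
From 3400 m to 1800 m (dry descent): warms by 9.8 × 1.6 = 15.68°C, giving 6.4°C.

6.4°C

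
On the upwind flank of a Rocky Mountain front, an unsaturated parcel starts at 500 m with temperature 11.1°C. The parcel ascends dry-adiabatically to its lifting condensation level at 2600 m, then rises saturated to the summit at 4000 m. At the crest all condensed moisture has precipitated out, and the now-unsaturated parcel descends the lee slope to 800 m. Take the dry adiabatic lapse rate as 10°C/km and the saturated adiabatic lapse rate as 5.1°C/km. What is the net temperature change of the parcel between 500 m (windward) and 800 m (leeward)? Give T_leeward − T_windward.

From 500 m to 2600 m (dry): cools by 10 × 2.1 = 21°C, giving -9.9°C.
From 2600 m to 4000 m (saturated): cools by 5.1 × 1.4 = 7.14°C, giving -17.04°C.
From 4000 m to 800 m (dry descent): warms by 10 × 3.2 = 32°C, giving 14.96°C.
Net change vs windward start: 14.96 − 11.1 = +3.86°C

+3.86°C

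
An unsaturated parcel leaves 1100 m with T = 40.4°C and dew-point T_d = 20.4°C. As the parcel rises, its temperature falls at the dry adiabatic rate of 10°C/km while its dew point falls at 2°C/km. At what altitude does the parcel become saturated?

3600 m

T and T_d converge at 10 − 2 = 8°C per km
Height above start = (40.4 − 20.4) / 8 = 2.5 km
LCL altitude = 1100 m + 2500 m = 3600 m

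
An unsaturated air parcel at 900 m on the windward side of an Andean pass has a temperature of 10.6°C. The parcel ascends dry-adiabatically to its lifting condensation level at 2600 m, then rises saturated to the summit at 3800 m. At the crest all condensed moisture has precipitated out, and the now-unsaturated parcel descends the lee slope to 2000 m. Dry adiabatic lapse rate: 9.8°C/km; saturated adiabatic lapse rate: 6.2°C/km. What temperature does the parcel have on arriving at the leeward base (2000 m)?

Dry to 2600 m: -9.8 × 1.7 km = -16.66°C, so T = -6.06°C.
Saturated to 3800 m: -6.2 × 1.2 km = -7.44°C, so T = -13.5°C.
Dry descent to 2000 m: +9.8 × 1.8 km = +17.64°C, so T = 4.14°C.

4.14°C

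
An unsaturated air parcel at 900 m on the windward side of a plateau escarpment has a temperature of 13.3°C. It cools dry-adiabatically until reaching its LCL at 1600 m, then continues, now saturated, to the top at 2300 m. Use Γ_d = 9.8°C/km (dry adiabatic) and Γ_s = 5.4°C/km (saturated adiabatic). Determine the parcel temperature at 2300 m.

From 900 m to 1600 m (dry): cools by 9.8 × 0.7 = 6.86°C, giving 6.44°C.
From 1600 m to 2300 m (saturated): cools by 5.4 × 0.7 = 3.78°C, giving 2.66°C.

2.66°C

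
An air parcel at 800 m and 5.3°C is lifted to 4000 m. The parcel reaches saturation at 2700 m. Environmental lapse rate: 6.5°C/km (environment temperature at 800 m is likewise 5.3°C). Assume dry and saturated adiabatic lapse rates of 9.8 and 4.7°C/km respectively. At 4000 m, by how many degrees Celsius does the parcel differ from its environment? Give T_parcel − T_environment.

Parcel:
  800–2700 m, dry: Δz = 1.9 km ⇒ ΔT = -18.62°C; T = -13.32°C
  2700–4000 m, saturated: Δz = 1.3 km ⇒ ΔT = -6.11°C; T = -19.43°C
Environment:
  800–4000 m, environment: Δz = 3.2 km ⇒ ΔT = -20.8°C; T = -15.5°C
T_parcel − T_env = -19.43 − (-15.5) = -3.93°C

-3.93°C (parcel cooler than environment)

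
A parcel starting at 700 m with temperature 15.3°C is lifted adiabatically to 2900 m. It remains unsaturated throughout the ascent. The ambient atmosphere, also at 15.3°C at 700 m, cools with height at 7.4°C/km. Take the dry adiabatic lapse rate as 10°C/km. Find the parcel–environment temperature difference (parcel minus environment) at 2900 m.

-5.72°C (parcel cooler than environment)

Parcel:
  700–2900 m, dry: Δz = 2.2 km ⇒ ΔT = -22°C; T = -6.7°C
Environment:
  700–2900 m, environment: Δz = 2.2 km ⇒ ΔT = -16.28°C; T = -0.98°C
T_parcel − T_env = -6.7 − (-0.98) = -5.72°C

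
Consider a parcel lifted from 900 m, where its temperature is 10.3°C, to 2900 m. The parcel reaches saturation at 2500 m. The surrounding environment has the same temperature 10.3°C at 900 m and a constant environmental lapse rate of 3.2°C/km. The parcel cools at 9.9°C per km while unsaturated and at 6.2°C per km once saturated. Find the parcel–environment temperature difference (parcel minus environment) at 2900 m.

Parcel:
  900–2500 m, dry: Δz = 1.6 km ⇒ ΔT = -15.84°C; T = -5.54°C
  2500–2900 m, saturated: Δz = 0.4 km ⇒ ΔT = -2.48°C; T = -8.02°C
Environment:
  900–2900 m, environment: Δz = 2 km ⇒ ΔT = -6.4°C; T = 3.9°C
T_parcel − T_env = -8.02 − 3.9 = -11.92°C

-11.92°C (parcel cooler than environment)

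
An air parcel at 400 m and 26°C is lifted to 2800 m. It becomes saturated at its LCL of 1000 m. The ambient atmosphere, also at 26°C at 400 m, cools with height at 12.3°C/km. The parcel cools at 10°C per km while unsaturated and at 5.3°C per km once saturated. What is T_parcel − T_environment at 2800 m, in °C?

+13.98°C (parcel warmer than environment)

Parcel:
  400–1000 m, dry: Δz = 0.6 km ⇒ ΔT = -6°C; T = 20°C
  1000–2800 m, saturated: Δz = 1.8 km ⇒ ΔT = -9.54°C; T = 10.46°C
Environment:
  400–2800 m, environment: Δz = 2.4 km ⇒ ΔT = -29.52°C; T = -3.52°C
T_parcel − T_env = 10.46 − (-3.52) = +13.98°C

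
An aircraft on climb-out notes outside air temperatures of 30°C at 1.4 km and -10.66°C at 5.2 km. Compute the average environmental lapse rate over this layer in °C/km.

10.7°C/km

Γ = −ΔT/Δz = (30 − (-10.66)) / (5200 − 1400) m
  = 40.66°C / 3.8 km = 10.7°C/km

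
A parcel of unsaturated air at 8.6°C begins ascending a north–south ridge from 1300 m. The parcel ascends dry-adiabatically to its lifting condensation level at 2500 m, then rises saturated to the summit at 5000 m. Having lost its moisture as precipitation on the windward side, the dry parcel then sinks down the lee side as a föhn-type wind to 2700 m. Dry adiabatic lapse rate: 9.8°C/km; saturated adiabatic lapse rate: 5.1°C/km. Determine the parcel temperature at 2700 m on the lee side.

From 1300 m to 2500 m (dry): cools by 9.8 × 1.2 = 11.76°C, giving -3.16°C.
From 2500 m to 5000 m (saturated): cools by 5.1 × 2.5 = 12.75°C, giving -15.91°C.
From 5000 m to 2700 m (dry descent): warms by 9.8 × 2.3 = 22.54°C, giving 6.63°C.

6.63°C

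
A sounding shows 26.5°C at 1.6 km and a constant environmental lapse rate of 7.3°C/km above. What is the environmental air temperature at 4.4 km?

1600–4400 m, environmental: Δz = 2.8 km ⇒ ΔT = -20.44°C; T = 6.06°C

6.06°C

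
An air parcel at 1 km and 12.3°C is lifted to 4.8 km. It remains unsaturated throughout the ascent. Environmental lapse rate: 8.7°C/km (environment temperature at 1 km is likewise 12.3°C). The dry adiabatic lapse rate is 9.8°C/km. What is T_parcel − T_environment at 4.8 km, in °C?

Parcel:
  Dry to 4800 m: -9.8 × 3.8 km = -37.24°C, so T = -24.94°C.
Environment:
  Environment to 4800 m: -8.7 × 3.8 km = -33.06°C, so T = -20.76°C.
T_parcel − T_env = -24.94 − (-20.76) = -4.18°C

-4.18°C (parcel cooler than environment)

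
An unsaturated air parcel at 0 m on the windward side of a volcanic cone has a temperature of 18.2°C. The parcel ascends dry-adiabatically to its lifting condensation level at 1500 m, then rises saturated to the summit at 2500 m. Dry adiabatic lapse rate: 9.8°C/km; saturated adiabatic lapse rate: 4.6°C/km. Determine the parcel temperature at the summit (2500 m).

-1.1°C

Dry to 1500 m: -9.8 × 1.5 km = -14.7°C, so T = 3.5°C.
Saturated to 2500 m: -4.6 × 1 km = -4.6°C, so T = -1.1°C.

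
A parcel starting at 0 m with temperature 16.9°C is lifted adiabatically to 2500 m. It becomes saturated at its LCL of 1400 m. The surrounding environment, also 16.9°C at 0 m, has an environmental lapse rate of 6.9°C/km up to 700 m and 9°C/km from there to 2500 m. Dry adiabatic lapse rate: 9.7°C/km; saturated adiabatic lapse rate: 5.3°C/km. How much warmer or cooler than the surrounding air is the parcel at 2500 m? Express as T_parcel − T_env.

+1.62°C (parcel warmer than environment)

Parcel:
  0 → 1400 m (dry, 9.7°C/km): ΔT = -9.7 × 1.4 = -13.58°C → T = 3.32°C
  1400 → 2500 m (saturated, 5.3°C/km): ΔT = -5.3 × 1.1 = -5.83°C → T = -2.51°C
Environment:
  0 → 700 m (environment, lower layer, 6.9°C/km): ΔT = -6.9 × 0.7 = -4.83°C → T = 12.07°C
  700 → 2500 m (environment, upper layer, 9°C/km): ΔT = -9 × 1.8 = -16.2°C → T = -4.13°C
T_parcel − T_env = -2.51 − (-4.13) = +1.62°C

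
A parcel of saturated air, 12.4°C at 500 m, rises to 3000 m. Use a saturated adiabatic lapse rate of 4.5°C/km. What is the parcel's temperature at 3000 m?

1.15°C

From 500 m to 3000 m (saturated adiabatic): cools by 4.5 × 2.5 = 11.25°C, giving 1.15°C.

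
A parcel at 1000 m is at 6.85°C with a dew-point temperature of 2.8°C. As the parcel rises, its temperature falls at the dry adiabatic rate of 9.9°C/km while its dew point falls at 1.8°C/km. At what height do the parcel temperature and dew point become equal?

T and T_d converge at 9.9 − 1.8 = 8.1°C per km
Height above start = (6.85 − 2.8) / 8.1 = 0.5 km
LCL altitude = 1000 m + 500 m = 1500 m

1500 m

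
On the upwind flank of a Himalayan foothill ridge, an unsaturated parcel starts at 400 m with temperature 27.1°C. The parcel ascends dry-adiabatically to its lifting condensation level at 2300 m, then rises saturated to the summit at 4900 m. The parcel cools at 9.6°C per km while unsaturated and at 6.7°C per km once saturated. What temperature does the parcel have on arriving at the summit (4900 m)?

-8.56°C

Dry to 2300 m: -9.6 × 1.9 km = -18.24°C, so T = 8.86°C.
Saturated to 4900 m: -6.7 × 2.6 km = -17.42°C, so T = -8.56°C.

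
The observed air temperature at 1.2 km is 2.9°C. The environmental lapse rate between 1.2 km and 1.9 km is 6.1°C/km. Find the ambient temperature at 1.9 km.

-1.37°C

Environmental to 1900 m: -6.1 × 0.7 km = -4.27°C, so T = -1.37°C.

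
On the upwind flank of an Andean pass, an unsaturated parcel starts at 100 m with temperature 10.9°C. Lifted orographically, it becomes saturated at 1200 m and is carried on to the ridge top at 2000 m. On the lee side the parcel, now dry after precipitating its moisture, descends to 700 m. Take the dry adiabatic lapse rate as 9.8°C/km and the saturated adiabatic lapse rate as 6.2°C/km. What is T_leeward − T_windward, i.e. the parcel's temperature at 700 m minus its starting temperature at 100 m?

-3°C

100 → 1200 m (dry, 9.8°C/km): ΔT = -9.8 × 1.1 = -10.78°C → T = 0.12°C
1200 → 2000 m (saturated, 6.2°C/km): ΔT = -6.2 × 0.8 = -4.96°C → T = -4.84°C
2000 → 700 m (dry descent, 9.8°C/km): ΔT = +9.8 × 1.3 = +12.74°C → T = 7.9°C
Net change vs windward start: 7.9 − 10.9 = -3°C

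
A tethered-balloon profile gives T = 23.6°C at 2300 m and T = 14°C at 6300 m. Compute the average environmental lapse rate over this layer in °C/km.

2.4°C/km

Γ = −ΔT/Δz = (23.6 − 14) / (6300 − 2300) m
  = 9.6°C / 4 km = 2.4°C/km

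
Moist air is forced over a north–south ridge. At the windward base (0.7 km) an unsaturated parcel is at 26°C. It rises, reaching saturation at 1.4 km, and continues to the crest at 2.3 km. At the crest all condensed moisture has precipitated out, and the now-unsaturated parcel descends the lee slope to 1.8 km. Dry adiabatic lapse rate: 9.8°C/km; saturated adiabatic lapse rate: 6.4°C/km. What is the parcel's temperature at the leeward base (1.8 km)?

Dry to 1400 m: -9.8 × 0.7 km = -6.86°C, so T = 19.14°C.
Saturated to 2300 m: -6.4 × 0.9 km = -5.76°C, so T = 13.38°C.
Dry descent to 1800 m: +9.8 × 0.5 km = +4.9°C, so T = 18.28°C.

18.28°C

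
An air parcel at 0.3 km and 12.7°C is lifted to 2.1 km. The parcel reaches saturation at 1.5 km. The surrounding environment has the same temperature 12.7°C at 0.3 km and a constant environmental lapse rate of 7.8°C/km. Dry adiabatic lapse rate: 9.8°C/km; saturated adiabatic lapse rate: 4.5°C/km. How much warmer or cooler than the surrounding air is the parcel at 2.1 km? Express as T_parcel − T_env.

-0.42°C (parcel cooler than environment)

Parcel:
  300–1500 m, dry: Δz = 1.2 km ⇒ ΔT = -11.76°C; T = 0.94°C
  1500–2100 m, saturated: Δz = 0.6 km ⇒ ΔT = -2.7°C; T = -1.76°C
Environment:
  300–2100 m, environment: Δz = 1.8 km ⇒ ΔT = -14.04°C; T = -1.34°C
T_parcel − T_env = -1.76 − (-1.34) = -0.42°C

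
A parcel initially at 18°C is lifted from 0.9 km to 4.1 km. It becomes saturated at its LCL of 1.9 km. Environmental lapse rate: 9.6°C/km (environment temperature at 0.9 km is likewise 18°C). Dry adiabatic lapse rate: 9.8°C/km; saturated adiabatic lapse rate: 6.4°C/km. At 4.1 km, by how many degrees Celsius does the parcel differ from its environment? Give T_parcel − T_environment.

Parcel:
  900 → 1900 m (dry, 9.8°C/km): ΔT = -9.8 × 1 = -9.8°C → T = 8.2°C
  1900 → 4100 m (saturated, 6.4°C/km): ΔT = -6.4 × 2.2 = -14.08°C → T = -5.88°C
Environment:
  900 → 4100 m (environment, 9.6°C/km): ΔT = -9.6 × 3.2 = -30.72°C → T = -12.72°C
T_parcel − T_env = -5.88 − (-12.72) = +6.84°C

+6.84°C (parcel warmer than environment)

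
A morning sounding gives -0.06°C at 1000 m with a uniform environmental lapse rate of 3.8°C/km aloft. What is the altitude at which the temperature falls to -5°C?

Height above start = (-0.06 − (-5)) / 3.8 = 1.3 km
Altitude = 1000 m + 1300 m = 2300 m

2300 m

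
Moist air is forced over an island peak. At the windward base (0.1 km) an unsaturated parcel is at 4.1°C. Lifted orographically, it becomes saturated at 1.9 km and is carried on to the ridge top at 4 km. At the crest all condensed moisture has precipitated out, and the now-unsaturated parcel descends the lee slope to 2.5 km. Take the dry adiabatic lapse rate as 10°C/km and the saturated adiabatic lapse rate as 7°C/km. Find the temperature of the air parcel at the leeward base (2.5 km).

100–1900 m, dry: Δz = 1.8 km ⇒ ΔT = -18°C; T = -13.9°C
1900–4000 m, saturated: Δz = 2.1 km ⇒ ΔT = -14.7°C; T = -28.6°C
4000–2500 m, dry descent: Δz = 1.5 km ⇒ ΔT = +15°C; T = -13.6°C

-13.6°C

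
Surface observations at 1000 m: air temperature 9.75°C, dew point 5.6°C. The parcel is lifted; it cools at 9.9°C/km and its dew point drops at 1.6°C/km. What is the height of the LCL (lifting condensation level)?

T and T_d converge at 9.9 − 1.6 = 8.3°C per km
Height above start = (9.75 − 5.6) / 8.3 = 0.5 km
LCL altitude = 1000 m + 500 m = 1500 m

1500 m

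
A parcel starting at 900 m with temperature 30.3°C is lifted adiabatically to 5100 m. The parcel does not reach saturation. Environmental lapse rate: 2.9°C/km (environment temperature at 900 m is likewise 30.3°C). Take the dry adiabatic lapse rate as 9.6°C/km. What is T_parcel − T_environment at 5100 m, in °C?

-28.14°C (parcel cooler than environment)

Parcel:
  From 900 m to 5100 m (dry): cools by 9.6 × 4.2 = 40.32°C, giving -10.02°C.
Environment:
  From 900 m to 5100 m (environment): cools by 2.9 × 4.2 = 12.18°C, giving 18.12°C.
T_parcel − T_env = -10.02 − 18.12 = -28.14°C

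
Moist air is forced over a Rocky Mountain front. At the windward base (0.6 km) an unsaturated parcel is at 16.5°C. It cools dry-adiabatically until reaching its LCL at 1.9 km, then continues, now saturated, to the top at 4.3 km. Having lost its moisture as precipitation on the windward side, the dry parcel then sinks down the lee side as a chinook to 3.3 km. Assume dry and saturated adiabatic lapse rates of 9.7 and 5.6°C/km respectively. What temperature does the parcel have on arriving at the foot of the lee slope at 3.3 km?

Dry to 1900 m: -9.7 × 1.3 km = -12.61°C, so T = 3.89°C.
Saturated to 4300 m: -5.6 × 2.4 km = -13.44°C, so T = -9.55°C.
Dry descent to 3300 m: +9.7 × 1 km = +9.7°C, so T = 0.15°C.

0.15°C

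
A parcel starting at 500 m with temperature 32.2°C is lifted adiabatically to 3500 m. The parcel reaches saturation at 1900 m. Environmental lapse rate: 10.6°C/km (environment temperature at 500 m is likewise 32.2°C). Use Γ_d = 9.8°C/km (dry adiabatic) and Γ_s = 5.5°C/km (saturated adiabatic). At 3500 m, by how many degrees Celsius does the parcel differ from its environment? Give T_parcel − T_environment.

+9.28°C (parcel warmer than environment)

Parcel:
  Dry to 1900 m: -9.8 × 1.4 km = -13.72°C, so T = 18.48°C.
  Saturated to 3500 m: -5.5 × 1.6 km = -8.8°C, so T = 9.68°C.
Environment:
  Environment to 3500 m: -10.6 × 3 km = -31.8°C, so T = 0.4°C.
T_parcel − T_env = 9.68 − 0.4 = +9.28°C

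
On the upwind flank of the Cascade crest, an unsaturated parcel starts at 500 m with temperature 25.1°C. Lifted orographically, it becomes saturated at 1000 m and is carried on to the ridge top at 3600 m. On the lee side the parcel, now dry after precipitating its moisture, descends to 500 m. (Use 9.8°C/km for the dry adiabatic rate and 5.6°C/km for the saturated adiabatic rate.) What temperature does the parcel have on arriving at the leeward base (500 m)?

From 500 m to 1000 m (dry): cools by 9.8 × 0.5 = 4.9°C, giving 20.2°C.
From 1000 m to 3600 m (saturated): cools by 5.6 × 2.6 = 14.56°C, giving 5.64°C.
From 3600 m to 500 m (dry descent): warms by 9.8 × 3.1 = 30.38°C, giving 36.02°C.

36.02°C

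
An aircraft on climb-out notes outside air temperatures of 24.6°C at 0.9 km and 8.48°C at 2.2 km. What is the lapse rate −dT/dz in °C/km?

12.4°C/km

Γ = −ΔT/Δz = (24.6 − 8.48) / (2200 − 900) m
  = 16.12°C / 1.3 km = 12.4°C/km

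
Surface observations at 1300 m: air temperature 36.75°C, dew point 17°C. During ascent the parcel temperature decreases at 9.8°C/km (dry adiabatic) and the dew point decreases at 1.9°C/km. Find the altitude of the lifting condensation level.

3800 m

T and T_d converge at 9.8 − 1.9 = 7.9°C per km
Height above start = (36.75 − 17) / 7.9 = 2.5 km
LCL altitude = 1300 m + 2500 m = 3800 m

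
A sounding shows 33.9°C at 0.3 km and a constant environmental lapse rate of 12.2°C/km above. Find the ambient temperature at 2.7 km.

4.62°C

300 → 2700 m (environmental, 12.2°C/km): ΔT = -12.2 × 2.4 = -29.28°C → T = 4.62°C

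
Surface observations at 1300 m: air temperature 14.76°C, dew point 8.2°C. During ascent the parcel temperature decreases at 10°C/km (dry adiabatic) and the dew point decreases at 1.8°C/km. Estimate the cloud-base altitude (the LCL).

T and T_d converge at 10 − 1.8 = 8.2°C per km
Height above start = (14.76 − 8.2) / 8.2 = 0.8 km
LCL altitude = 1300 m + 800 m = 2100 m

2100 m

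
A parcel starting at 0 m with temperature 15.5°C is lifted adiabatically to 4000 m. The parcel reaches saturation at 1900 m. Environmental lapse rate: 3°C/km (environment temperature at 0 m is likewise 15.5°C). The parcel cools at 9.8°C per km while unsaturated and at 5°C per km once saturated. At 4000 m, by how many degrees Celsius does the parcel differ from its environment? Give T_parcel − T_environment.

-17.12°C (parcel cooler than environment)

Parcel:
  Dry to 1900 m: -9.8 × 1.9 km = -18.62°C, so T = -3.12°C.
  Saturated to 4000 m: -5 × 2.1 km = -10.5°C, so T = -13.62°C.
Environment:
  Environment to 4000 m: -3 × 4 km = -12°C, so T = 3.5°C.
T_parcel − T_env = -13.62 − 3.5 = -17.12°C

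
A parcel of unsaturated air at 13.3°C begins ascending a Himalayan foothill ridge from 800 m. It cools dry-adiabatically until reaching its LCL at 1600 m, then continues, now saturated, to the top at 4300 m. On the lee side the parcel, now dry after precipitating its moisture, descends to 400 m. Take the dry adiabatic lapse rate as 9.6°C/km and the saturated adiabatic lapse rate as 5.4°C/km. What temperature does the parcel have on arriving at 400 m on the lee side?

28.48°C

From 800 m to 1600 m (dry): cools by 9.6 × 0.8 = 7.68°C, giving 5.62°C.
From 1600 m to 4300 m (saturated): cools by 5.4 × 2.7 = 14.58°C, giving -8.96°C.
From 4300 m to 400 m (dry descent): warms by 9.6 × 3.9 = 37.44°C, giving 28.48°C.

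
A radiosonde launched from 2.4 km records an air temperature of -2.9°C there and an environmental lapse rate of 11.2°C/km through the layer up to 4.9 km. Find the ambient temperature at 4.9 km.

-30.9°C

From 2400 m to 4900 m (environmental): cools by 11.2 × 2.5 = 28°C, giving -30.9°C.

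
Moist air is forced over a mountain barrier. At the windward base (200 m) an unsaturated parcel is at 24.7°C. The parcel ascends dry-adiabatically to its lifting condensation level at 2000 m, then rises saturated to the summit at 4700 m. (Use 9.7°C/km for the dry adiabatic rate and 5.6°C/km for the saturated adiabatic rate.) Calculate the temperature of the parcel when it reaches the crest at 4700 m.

200 → 2000 m (dry, 9.7°C/km): ΔT = -9.7 × 1.8 = -17.46°C → T = 7.24°C
2000 → 4700 m (saturated, 5.6°C/km): ΔT = -5.6 × 2.7 = -15.12°C → T = -7.88°C

-7.88°C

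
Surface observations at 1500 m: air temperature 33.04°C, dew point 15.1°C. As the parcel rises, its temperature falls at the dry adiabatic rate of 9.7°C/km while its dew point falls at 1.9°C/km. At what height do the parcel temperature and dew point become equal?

3800 m

T and T_d converge at 9.7 − 1.9 = 7.8°C per km
Height above start = (33.04 − 15.1) / 7.8 = 2.3 km
LCL altitude = 1500 m + 2300 m = 3800 m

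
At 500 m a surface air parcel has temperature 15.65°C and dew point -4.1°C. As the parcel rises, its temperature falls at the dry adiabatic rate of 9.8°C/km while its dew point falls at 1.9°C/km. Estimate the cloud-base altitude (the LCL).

3000 m

T and T_d converge at 9.8 − 1.9 = 7.9°C per km
Height above start = (15.65 − (-4.1)) / 7.9 = 2.5 km
LCL altitude = 500 m + 2500 m = 3000 m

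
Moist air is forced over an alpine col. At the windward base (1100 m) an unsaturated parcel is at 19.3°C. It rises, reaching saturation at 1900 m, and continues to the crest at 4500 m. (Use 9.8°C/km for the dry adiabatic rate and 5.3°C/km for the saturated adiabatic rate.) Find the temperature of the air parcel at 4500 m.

1100–1900 m, dry: Δz = 0.8 km ⇒ ΔT = -7.84°C; T = 11.46°C
1900–4500 m, saturated: Δz = 2.6 km ⇒ ΔT = -13.78°C; T = -2.32°C

-2.32°C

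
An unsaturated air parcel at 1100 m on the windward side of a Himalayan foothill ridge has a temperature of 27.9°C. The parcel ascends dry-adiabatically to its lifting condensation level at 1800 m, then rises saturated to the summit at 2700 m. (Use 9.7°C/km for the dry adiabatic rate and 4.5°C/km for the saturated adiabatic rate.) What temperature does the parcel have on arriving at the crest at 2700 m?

From 1100 m to 1800 m (dry): cools by 9.7 × 0.7 = 6.79°C, giving 21.11°C.
From 1800 m to 2700 m (saturated): cools by 4.5 × 0.9 = 4.05°C, giving 17.06°C.

17.06°C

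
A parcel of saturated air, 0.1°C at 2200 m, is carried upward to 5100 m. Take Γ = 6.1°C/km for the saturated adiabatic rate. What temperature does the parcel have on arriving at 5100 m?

-17.59°C

2200–5100 m, saturated adiabatic: Δz = 2.9 km ⇒ ΔT = -17.69°C; T = -17.59°C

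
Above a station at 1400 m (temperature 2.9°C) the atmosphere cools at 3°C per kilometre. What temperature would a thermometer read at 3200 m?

-2.5°C

1400–3200 m, environmental: Δz = 1.8 km ⇒ ΔT = -5.4°C; T = -2.5°C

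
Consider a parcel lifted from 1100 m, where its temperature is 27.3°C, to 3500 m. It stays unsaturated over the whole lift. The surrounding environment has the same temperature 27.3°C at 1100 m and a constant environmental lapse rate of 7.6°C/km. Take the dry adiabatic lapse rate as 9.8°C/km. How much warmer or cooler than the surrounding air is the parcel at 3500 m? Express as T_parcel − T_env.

Parcel:
  Dry to 3500 m: -9.8 × 2.4 km = -23.52°C, so T = 3.78°C.
Environment:
  Environment to 3500 m: -7.6 × 2.4 km = -18.24°C, so T = 9.06°C.
T_parcel − T_env = 3.78 − 9.06 = -5.28°C

-5.28°C (parcel cooler than environment)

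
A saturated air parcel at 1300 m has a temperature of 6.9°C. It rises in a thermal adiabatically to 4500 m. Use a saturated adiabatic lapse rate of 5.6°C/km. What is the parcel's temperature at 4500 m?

1300–4500 m, saturated adiabatic: Δz = 3.2 km ⇒ ΔT = -17.92°C; T = -11.02°C

-11.02°C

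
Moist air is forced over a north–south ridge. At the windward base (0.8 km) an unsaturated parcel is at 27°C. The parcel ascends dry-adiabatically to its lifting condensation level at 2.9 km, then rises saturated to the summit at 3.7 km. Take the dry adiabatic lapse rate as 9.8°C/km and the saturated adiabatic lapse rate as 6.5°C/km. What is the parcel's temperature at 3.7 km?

1.22°C

From 800 m to 2900 m (dry): cools by 9.8 × 2.1 = 20.58°C, giving 6.42°C.
From 2900 m to 3700 m (saturated): cools by 6.5 × 0.8 = 5.2°C, giving 1.22°C.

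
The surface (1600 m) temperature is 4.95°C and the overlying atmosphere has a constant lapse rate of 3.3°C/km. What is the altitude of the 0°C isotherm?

Height above start = (4.95 − 0) / 3.3 = 1.5 km
Altitude = 1600 m + 1500 m = 3100 m

3100 m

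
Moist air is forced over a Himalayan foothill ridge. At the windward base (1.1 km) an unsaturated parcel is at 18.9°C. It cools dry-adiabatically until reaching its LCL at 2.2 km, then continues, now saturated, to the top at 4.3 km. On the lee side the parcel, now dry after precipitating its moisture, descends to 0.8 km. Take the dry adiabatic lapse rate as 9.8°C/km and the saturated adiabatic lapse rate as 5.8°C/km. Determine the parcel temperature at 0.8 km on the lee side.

30.24°C

1100 → 2200 m (dry, 9.8°C/km): ΔT = -9.8 × 1.1 = -10.78°C → T = 8.12°C
2200 → 4300 m (saturated, 5.8°C/km): ΔT = -5.8 × 2.1 = -12.18°C → T = -4.06°C
4300 → 800 m (dry descent, 9.8°C/km): ΔT = +9.8 × 3.5 = +34.3°C → T = 30.24°C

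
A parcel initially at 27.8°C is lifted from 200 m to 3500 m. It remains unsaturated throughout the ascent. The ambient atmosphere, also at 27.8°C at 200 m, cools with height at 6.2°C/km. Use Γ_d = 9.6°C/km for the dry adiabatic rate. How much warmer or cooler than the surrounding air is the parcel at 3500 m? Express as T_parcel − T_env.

-11.22°C (parcel cooler than environment)

Parcel:
  From 200 m to 3500 m (dry): cools by 9.6 × 3.3 = 31.68°C, giving -3.88°C.
Environment:
  From 200 m to 3500 m (environment): cools by 6.2 × 3.3 = 20.46°C, giving 7.34°C.
T_parcel − T_env = -3.88 − 7.34 = -11.22°C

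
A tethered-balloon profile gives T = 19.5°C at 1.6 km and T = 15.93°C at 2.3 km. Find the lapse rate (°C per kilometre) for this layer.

Γ = −ΔT/Δz = (19.5 − 15.93) / (2300 − 1600) m
  = 3.57°C / 0.7 km = 5.1°C/km

5.1°C/km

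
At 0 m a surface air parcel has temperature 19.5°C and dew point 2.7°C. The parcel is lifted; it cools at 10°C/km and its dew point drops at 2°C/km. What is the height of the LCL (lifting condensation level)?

T and T_d converge at 10 − 2 = 8°C per km
Height above start = (19.5 − 2.7) / 8 = 2.1 km
LCL altitude = 0 m + 2100 m = 2100 m

2100 m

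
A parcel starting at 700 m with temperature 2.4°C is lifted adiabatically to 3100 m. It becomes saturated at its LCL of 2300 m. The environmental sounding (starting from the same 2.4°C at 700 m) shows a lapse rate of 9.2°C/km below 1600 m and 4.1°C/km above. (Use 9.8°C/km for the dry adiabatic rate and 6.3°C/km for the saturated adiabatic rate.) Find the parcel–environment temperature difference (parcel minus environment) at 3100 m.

Parcel:
  Dry to 2300 m: -9.8 × 1.6 km = -15.68°C, so T = -13.28°C.
  Saturated to 3100 m: -6.3 × 0.8 km = -5.04°C, so T = -18.32°C.
Environment:
  Environment, lower layer to 1600 m: -9.2 × 0.9 km = -8.28°C, so T = -5.88°C.
  Environment, upper layer to 3100 m: -4.1 × 1.5 km = -6.15°C, so T = -12.03°C.
T_parcel − T_env = -18.32 − (-12.03) = -6.29°C

-6.29°C (parcel cooler than environment)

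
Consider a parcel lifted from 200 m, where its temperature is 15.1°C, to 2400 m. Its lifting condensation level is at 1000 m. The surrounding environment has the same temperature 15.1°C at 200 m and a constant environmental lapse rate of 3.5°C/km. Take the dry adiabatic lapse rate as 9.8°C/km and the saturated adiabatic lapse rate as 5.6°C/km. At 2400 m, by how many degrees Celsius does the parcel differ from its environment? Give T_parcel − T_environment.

-7.98°C (parcel cooler than environment)

Parcel:
  200–1000 m, dry: Δz = 0.8 km ⇒ ΔT = -7.84°C; T = 7.26°C
  1000–2400 m, saturated: Δz = 1.4 km ⇒ ΔT = -7.84°C; T = -0.58°C
Environment:
  200–2400 m, environment: Δz = 2.2 km ⇒ ΔT = -7.7°C; T = 7.4°C
T_parcel − T_env = -0.58 − 7.4 = -7.98°C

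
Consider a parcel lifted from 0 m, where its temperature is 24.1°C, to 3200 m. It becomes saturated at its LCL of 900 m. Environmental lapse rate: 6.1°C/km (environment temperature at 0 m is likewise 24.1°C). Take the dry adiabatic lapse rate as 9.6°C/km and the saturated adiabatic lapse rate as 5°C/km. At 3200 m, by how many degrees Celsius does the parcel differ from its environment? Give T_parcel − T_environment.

Parcel:
  From 0 m to 900 m (dry): cools by 9.6 × 0.9 = 8.64°C, giving 15.46°C.
  From 900 m to 3200 m (saturated): cools by 5 × 2.3 = 11.5°C, giving 3.96°C.
Environment:
  From 0 m to 3200 m (environment): cools by 6.1 × 3.2 = 19.52°C, giving 4.58°C.
T_parcel − T_env = 3.96 − 4.58 = -0.62°C

-0.62°C (parcel cooler than environment)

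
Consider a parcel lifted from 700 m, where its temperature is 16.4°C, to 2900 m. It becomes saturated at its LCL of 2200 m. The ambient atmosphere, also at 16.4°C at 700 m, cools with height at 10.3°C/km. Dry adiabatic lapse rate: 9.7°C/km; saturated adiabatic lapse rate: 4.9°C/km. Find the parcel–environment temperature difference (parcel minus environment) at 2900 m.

+4.68°C (parcel warmer than environment)

Parcel:
  From 700 m to 2200 m (dry): cools by 9.7 × 1.5 = 14.55°C, giving 1.85°C.
  From 2200 m to 2900 m (saturated): cools by 4.9 × 0.7 = 3.43°C, giving -1.58°C.
Environment:
  From 700 m to 2900 m (environment): cools by 10.3 × 2.2 = 22.66°C, giving -6.26°C.
T_parcel − T_env = -1.58 − (-6.26) = +4.68°C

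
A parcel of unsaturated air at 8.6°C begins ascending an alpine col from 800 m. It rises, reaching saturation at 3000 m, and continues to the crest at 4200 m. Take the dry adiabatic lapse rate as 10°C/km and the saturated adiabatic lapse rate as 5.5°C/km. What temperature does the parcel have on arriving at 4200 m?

From 800 m to 3000 m (dry): cools by 10 × 2.2 = 22°C, giving -13.4°C.
From 3000 m to 4200 m (saturated): cools by 5.5 × 1.2 = 6.6°C, giving -20°C.

-20°C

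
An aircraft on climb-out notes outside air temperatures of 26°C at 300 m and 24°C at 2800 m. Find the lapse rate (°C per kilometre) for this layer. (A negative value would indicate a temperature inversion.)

0.8°C/km

Γ = −ΔT/Δz = (26 − 24) / (2800 − 300) m
  = 2°C / 2.5 km = 0.8°C/km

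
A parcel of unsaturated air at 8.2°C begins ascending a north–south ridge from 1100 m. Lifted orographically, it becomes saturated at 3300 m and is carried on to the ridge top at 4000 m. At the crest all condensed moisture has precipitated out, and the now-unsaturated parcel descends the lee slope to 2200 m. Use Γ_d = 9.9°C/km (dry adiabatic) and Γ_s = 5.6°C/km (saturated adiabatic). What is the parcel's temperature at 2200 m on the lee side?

0.32°C

1100 → 3300 m (dry, 9.9°C/km): ΔT = -9.9 × 2.2 = -21.78°C → T = -13.58°C
3300 → 4000 m (saturated, 5.6°C/km): ΔT = -5.6 × 0.7 = -3.92°C → T = -17.5°C
4000 → 2200 m (dry descent, 9.9°C/km): ΔT = +9.9 × 1.8 = +17.82°C → T = 0.32°C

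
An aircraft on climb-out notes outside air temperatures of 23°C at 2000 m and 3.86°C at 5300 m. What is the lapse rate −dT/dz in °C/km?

Γ = −ΔT/Δz = (23 − 3.86) / (5300 − 2000) m
  = 19.14°C / 3.3 km = 5.8°C/km

5.8°C/km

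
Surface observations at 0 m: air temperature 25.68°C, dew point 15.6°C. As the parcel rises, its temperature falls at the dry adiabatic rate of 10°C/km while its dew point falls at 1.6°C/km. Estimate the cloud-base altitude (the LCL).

1200 m

T and T_d converge at 10 − 1.6 = 8.4°C per km
Height above start = (25.68 − 15.6) / 8.4 = 1.2 km
LCL altitude = 0 m + 1200 m = 1200 m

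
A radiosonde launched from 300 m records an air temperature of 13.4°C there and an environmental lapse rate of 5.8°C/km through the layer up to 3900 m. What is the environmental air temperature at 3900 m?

-7.48°C

Environmental to 3900 m: -5.8 × 3.6 km = -20.88°C, so T = -7.48°C.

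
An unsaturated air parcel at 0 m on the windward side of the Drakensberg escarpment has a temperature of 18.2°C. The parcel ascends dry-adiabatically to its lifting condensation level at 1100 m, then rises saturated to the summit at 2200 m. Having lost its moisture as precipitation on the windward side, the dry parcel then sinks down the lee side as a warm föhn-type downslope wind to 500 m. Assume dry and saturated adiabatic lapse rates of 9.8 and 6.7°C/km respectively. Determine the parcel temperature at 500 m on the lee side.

From 0 m to 1100 m (dry): cools by 9.8 × 1.1 = 10.78°C, giving 7.42°C.
From 1100 m to 2200 m (saturated): cools by 6.7 × 1.1 = 7.37°C, giving 0.05°C.
From 2200 m to 500 m (dry descent): warms by 9.8 × 1.7 = 16.66°C, giving 16.71°C.

16.71°C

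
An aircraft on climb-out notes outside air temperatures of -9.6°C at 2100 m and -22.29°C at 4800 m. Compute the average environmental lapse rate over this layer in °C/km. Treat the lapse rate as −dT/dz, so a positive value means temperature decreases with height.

Γ = −ΔT/Δz = (-9.6 − (-22.29)) / (4800 − 2100) m
  = 12.69°C / 2.7 km = 4.7°C/km

4.7°C/km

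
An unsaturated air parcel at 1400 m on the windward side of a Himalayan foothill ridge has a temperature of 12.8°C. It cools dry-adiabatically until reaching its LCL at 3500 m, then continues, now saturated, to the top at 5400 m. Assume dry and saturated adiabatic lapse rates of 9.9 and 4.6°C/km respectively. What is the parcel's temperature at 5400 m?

From 1400 m to 3500 m (dry): cools by 9.9 × 2.1 = 20.79°C, giving -7.99°C.
From 3500 m to 5400 m (saturated): cools by 4.6 × 1.9 = 8.74°C, giving -16.73°C.

-16.73°C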